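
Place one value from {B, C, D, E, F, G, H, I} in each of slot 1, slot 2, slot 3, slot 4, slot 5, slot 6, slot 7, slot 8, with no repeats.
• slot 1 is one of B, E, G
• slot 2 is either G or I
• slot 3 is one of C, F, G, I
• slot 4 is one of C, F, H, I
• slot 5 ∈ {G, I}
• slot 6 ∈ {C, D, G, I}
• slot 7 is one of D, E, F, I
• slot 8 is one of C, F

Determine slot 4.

H

The 8 variables draw from only 8 values {B, C, D, E, F, G, H, I}, so each is used; only slot 1 can be B, hence slot 1 = B.
Among the 7 still-open variables, E fits only slot 7 (and all 7 values in {C, D, E, F, G, H, I} must be used), so slot 7 = E.
Among the 6 still-open variables, D fits only slot 6 (and all 6 values in {C, D, F, G, H, I} must be used), so slot 6 = D.
The 5 still-open variables together cover exactly {C, F, G, H, I} — 5 values for 5 variables — and H appears only in slot 4's list, so slot 4 = H.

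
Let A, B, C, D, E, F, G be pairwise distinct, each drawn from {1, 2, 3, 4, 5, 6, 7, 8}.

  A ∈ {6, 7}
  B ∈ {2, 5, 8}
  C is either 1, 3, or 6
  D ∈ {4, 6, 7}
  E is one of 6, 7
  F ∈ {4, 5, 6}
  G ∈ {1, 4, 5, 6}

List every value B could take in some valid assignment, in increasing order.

A and E between them cover only {6, 7} — a naked pair. Remove those values from C, D, F, G.
D has just one choice, so D = 4. Remove 4 from F, G.
F must be 5 (only option left). Strike 5 from B, G.
G's domain is down to {1}, so G = 1. So C can't be 1.
C has just one choice, so C = 3.
No further eliminations apply; B can still be any of 2, 8.

2, 8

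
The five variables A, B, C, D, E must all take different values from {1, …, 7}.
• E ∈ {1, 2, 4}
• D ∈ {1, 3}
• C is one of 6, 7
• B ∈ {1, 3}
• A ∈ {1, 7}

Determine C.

6

B and D share exactly the 2 values {1, 3}; by pigeonhole those values go to them, so strike 1, 3 from A, E.
A has just one choice, so A = 7. Strike 7 from C.
So C = 6.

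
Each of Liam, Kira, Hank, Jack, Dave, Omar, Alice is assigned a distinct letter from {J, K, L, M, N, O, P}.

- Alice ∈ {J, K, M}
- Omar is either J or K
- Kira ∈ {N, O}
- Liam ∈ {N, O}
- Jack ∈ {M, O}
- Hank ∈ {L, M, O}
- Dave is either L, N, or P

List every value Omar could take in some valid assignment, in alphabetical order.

J, K

The 7 variables together cover exactly {J, K, L, M, N, O, P} — 7 values for 7 variables — and P appears only in Dave's list, so Dave = P.
The 6 still-open variables draw from only 6 values {J, K, L, M, N, O}, so each is used; only Hank can be L, hence Hank = L.
Liam and Kira between them cover only {N, O} — a naked pair. Remove those values from Jack.
That leaves Jack = M. Eliminate M elsewhere: Alice.
No further eliminations apply; Omar can still be any of J, K.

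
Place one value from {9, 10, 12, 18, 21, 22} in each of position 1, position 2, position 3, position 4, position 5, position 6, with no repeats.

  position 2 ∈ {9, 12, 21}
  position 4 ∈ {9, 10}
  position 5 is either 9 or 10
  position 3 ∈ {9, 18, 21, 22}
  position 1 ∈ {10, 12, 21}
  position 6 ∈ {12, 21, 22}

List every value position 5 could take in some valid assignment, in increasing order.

The 6 variables draw from only 6 values {9, 10, 12, 18, 21, 22}, so each is used; only position 3 can be 18, hence position 3 = 18.
The 5 still-open variables together cover exactly {9, 10, 12, 21, 22} — 5 values for 5 variables — and 22 appears only in position 6's list, so position 6 = 22.
The 2 variables position 4 and position 5 are confined to {9, 10}, which locks those values in; drop them from position 1, position 2.
No further eliminations apply; position 5 can still be any of 9, 10.

9, 10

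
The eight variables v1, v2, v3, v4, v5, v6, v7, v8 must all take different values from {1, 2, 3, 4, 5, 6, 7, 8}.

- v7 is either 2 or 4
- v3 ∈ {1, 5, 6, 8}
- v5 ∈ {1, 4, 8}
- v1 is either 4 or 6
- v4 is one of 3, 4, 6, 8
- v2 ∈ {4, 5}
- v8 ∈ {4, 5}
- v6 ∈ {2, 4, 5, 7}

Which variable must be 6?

The 8 variables together cover exactly {1, 2, 3, 4, 5, 6, 7, 8} — 8 values for 8 variables — and 3 appears only in v4's list, so v4 = 3.
Among the 7 still-open variables, 7 fits only v6 (and all 7 values in {1, 2, 4, 5, 6, 7, 8} must be used), so v6 = 7.
The 6 still-open variables together cover exactly {1, 2, 4, 5, 6, 8} — 6 values for 6 variables — and 2 appears only in v7's list, so v7 = 2.
v2 and v8 between them cover only {4, 5} — a naked pair. Remove those values from v1, v3, v5.
So 6 goes to v1.

v1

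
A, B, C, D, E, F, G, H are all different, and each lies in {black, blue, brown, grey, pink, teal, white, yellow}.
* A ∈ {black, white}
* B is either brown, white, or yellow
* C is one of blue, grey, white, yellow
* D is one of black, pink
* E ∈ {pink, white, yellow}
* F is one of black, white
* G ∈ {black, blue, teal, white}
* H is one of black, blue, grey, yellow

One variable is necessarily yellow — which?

E

The 8 variables draw from only 8 values {black, blue, brown, grey, pink, teal, white, yellow}, so each is used; only B can be brown, hence B = brown.
The 7 still-open variables together cover exactly {black, blue, grey, pink, teal, white, yellow} — 7 values for 7 variables — and teal appears only in G's list, so G = teal.
The 2 variables A and F are confined to {black, white}, which locks those values in; drop them from C, D, E, H.
D's domain is down to {pink}, so D = pink. Eliminate pink elsewhere: E.
So yellow goes to E.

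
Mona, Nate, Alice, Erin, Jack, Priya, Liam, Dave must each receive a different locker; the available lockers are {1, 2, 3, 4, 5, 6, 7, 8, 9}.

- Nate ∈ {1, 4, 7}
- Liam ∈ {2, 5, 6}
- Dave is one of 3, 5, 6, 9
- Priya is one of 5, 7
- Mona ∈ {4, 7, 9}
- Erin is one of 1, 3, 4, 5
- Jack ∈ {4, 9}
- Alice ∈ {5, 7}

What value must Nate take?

Among the 8 variables, 2 fits only Liam (and all 8 values in {1, 2, 3, 4, 5, 6, 7, 9} must be used), so Liam = 2.
The 7 still-open variables together cover exactly {1, 3, 4, 5, 6, 7, 9} — 7 values for 7 variables — and 6 appears only in Dave's list, so Dave = 6.
The 6 still-open variables together cover exactly {1, 3, 4, 5, 7, 9} — 6 values for 6 variables — and 3 appears only in Erin's list, so Erin = 3.
Among the 5 still-open variables, 1 fits only Nate (and all 5 values in {1, 4, 5, 7, 9} must be used), so Nate = 1.

1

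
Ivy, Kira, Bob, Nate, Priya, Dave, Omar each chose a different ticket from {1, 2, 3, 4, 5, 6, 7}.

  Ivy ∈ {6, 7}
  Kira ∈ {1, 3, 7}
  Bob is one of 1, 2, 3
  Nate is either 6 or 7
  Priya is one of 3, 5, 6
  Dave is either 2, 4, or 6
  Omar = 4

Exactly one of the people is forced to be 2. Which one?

Dave

Omar's domain is down to {4}, so Omar = 4. Eliminate 4 elsewhere: Dave.
The 6 still-open variables draw from only 6 values {1, 2, 3, 5, 6, 7}, so each is used; only Priya can be 5, hence Priya = 5.
Ivy and Nate share exactly the 2 values {6, 7}; by pigeonhole those values go to them, so strike 6, 7 from Kira, Dave.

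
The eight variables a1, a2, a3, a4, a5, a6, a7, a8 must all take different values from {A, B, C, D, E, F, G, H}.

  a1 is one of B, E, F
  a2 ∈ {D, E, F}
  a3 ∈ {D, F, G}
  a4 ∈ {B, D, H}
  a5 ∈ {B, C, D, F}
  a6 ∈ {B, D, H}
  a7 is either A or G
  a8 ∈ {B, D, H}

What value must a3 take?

G

The 8 variables draw from only 8 values {A, B, C, D, E, F, G, H}, so each is used; only a7 can be A, hence a7 = A.
The 7 still-open variables draw from only 7 values {B, C, D, E, F, G, H}, so each is used; only a5 can be C, hence a5 = C.
Among the 6 still-open variables, G fits only a3 (and all 6 values in {B, D, E, F, G, H} must be used), so a3 = G.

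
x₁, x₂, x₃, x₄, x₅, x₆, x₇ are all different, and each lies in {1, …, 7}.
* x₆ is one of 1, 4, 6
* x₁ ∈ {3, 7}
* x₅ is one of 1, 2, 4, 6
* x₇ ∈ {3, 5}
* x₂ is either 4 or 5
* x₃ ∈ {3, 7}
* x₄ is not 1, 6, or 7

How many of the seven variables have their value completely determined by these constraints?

x₁ and x₃ between them cover only {3, 7} — a naked pair. Remove those values from x₄, x₇.
That leaves x₇ = 5. So x₂, x₄ can't be 5.
x₂ has just one choice, so x₂ = 4. So x₄, x₅, x₆ can't be 4.
That leaves x₄ = 2. Remove 2 from x₅.
Determined: x₂=4, x₄=2, x₇=5. The other variables each still have more than one consistent value. That makes 3.

3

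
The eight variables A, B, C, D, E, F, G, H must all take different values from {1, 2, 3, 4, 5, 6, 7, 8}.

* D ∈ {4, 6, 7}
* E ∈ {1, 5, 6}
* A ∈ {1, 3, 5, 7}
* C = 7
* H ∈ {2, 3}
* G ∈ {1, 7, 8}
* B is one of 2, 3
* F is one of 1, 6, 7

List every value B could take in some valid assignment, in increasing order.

C has just one choice, so C = 7. Eliminate 7 elsewhere: A, D, F, G.
Among the 7 still-open variables, 4 fits only D (and all 7 values in {1, 2, 3, 4, 5, 6, 8} must be used), so D = 4.
The 6 still-open variables draw from only 6 values {1, 2, 3, 5, 6, 8}, so each is used; only G can be 8, hence G = 8.
B and H share exactly the 2 values {2, 3}; by pigeonhole those values go to them, so strike 2, 3 from A.
No further eliminations apply; B can still be any of 2, 3.

2, 3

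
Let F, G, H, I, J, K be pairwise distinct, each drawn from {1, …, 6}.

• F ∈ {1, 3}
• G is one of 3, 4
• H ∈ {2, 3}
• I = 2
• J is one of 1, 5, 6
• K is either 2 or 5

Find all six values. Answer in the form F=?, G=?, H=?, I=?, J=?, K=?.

F=1, G=4, H=3, I=2, J=6, K=5

I must be 2 (only option left). So H, K can't be 2.
That leaves K = 5. So J can't be 5.
H has just one choice, so H = 3. Remove 3 from F, G.
That leaves F = 1. Eliminate 1 elsewhere: J.
G has just one choice, so G = 4.
J's domain is down to {6}, so J = 6.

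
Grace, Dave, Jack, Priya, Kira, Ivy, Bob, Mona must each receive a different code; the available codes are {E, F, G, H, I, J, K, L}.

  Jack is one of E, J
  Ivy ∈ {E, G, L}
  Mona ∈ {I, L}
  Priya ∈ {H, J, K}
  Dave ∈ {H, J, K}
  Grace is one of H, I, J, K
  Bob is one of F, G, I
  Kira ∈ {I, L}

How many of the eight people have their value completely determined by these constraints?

3

The 8 variables draw from only 8 values {E, F, G, H, I, J, K, L}, so each is used; only Bob can be F, hence Bob = F.
The 7 still-open variables draw from only 7 values {E, G, H, I, J, K, L}, so each is used; only Ivy can be G, hence Ivy = G.
The 6 still-open variables draw from only 6 values {E, H, I, J, K, L}, so each is used; only Jack can be E, hence Jack = E.
Kira and Mona between them cover only {I, L} — a naked pair. Remove those values from Grace.
Determined: Jack=E, Ivy=G, Bob=F. The other people each still have more than one consistent value. That makes 3.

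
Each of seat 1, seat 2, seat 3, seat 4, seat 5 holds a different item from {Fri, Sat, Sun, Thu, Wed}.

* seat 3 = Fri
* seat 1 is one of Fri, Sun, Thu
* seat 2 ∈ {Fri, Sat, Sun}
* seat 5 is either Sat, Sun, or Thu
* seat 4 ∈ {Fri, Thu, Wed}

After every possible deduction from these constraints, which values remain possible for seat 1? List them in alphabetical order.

Sun, Thu

seat 3 has just one choice, so seat 3 = Fri. Strike Fri from seat 1, seat 2, seat 4.
The 4 still-open variables together cover exactly {Sat, Sun, Thu, Wed} — 4 values for 4 variables — and Wed appears only in seat 4's list, so seat 4 = Wed.
No further eliminations apply; seat 1 can still be any of Sun, Thu.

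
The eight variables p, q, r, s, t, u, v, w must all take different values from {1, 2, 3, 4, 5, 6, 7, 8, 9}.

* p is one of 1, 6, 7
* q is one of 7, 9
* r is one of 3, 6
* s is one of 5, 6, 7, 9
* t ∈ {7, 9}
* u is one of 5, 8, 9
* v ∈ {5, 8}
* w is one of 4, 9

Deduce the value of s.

6

The 8 variables draw from only 8 values {1, 3, 4, 5, 6, 7, 8, 9}, so each is used; only p can be 1, hence p = 1.
The 7 still-open variables draw from only 7 values {3, 4, 5, 6, 7, 8, 9}, so each is used; only r can be 3, hence r = 3.
Among the 6 still-open variables, 4 fits only w (and all 6 values in {4, 5, 6, 7, 8, 9} must be used), so w = 4.
The 5 still-open variables together cover exactly {5, 6, 7, 8, 9} — 5 values for 5 variables — and 6 appears only in s's list, so s = 6.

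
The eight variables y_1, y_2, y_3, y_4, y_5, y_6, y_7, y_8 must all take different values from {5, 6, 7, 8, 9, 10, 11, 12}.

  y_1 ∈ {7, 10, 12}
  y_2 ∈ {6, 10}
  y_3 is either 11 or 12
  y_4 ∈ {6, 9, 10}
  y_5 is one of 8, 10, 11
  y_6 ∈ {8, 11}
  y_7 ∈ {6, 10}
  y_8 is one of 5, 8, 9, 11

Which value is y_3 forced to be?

12

The 8 variables together cover exactly {5, 6, 7, 8, 9, 10, 11, 12} — 8 values for 8 variables — and 5 appears only in y_8's list, so y_8 = 5.
The 7 still-open variables together cover exactly {6, 7, 8, 9, 10, 11, 12} — 7 values for 7 variables — and 7 appears only in y_1's list, so y_1 = 7.
The 6 still-open variables together cover exactly {6, 8, 9, 10, 11, 12} — 6 values for 6 variables — and 9 appears only in y_4's list, so y_4 = 9.
Among the 5 still-open variables, 12 fits only y_3 (and all 5 values in {6, 8, 10, 11, 12} must be used), so y_3 = 12.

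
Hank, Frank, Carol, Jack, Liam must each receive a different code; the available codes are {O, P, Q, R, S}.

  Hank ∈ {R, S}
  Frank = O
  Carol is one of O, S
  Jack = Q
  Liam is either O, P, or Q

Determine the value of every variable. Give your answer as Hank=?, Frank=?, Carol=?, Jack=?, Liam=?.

Hank=R, Frank=O, Carol=S, Jack=Q, Liam=P

Frank's domain is down to {O}, so Frank = O. Strike O from Carol, Liam.
Carol has just one choice, so Carol = S. Strike S from Hank.
That leaves Jack = Q. So Liam can't be Q.
Liam has just one choice, so Liam = P.
Hank has just one choice, so Hank = R.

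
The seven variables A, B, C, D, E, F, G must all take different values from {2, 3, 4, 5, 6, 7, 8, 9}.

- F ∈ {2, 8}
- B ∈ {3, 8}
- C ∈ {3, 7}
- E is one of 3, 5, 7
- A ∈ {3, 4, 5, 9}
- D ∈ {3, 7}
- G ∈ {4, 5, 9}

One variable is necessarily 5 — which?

E

Among the 7 variables, 2 fits only F (and all 7 values in {2, 3, 4, 5, 7, 8, 9} must be used), so F = 2.
Among the 6 still-open variables, 8 fits only B (and all 6 values in {3, 4, 5, 7, 8, 9} must be used), so B = 8.
The 2 variables C and D are confined to {3, 7}, which locks those values in; drop them from A, E.
So 5 goes to E.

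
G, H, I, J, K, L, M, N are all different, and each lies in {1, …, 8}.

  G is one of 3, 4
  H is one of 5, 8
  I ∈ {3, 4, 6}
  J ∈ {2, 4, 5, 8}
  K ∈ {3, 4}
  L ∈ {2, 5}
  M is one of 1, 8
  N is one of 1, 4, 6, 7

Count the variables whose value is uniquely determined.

3

The 8 variables together cover exactly {1, 2, 3, 4, 5, 6, 7, 8} — 8 values for 8 variables — and 7 appears only in N's list, so N = 7.
The 7 still-open variables together cover exactly {1, 2, 3, 4, 5, 6, 8} — 7 values for 7 variables — and 1 appears only in M's list, so M = 1.
The 6 still-open variables draw from only 6 values {2, 3, 4, 5, 6, 8}, so each is used; only I can be 6, hence I = 6.
G and K share exactly the 2 values {3, 4}; by pigeonhole those values go to them, so strike 3, 4 from J.
Determined: I=6, M=1, N=7. The other variables each still have more than one consistent value. That makes 3.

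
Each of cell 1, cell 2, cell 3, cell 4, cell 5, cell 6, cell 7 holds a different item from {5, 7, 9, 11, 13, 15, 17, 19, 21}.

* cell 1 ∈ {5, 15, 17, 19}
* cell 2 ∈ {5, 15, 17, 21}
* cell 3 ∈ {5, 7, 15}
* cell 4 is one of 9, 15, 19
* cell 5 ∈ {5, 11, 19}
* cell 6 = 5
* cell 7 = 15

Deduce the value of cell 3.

7

cell 6 has just one choice, so cell 6 = 5. Eliminate 5 elsewhere: cell 1, cell 2, cell 3, cell 5.
That leaves cell 7 = 15. Strike 15 from cell 1, cell 2, cell 3, cell 4.
So cell 3 = 7.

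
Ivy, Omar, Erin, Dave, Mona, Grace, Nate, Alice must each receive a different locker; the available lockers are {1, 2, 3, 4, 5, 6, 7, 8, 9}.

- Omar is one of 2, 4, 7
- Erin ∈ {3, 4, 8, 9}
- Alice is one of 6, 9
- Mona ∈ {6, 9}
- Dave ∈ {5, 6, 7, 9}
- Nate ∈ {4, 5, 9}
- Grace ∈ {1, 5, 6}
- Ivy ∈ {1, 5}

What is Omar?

2

The 2 variables Mona and Alice are confined to {6, 9}, which locks those values in; drop them from Erin, Dave, Grace, Nate.
The 2 variables Ivy and Grace are confined to {1, 5}, which locks those values in; drop them from Dave, Nate.
Dave must be 7 (only option left). Strike 7 from Omar.
Nate has just one choice, so Nate = 4. Eliminate 4 elsewhere: Omar, Erin.
So Omar = 2.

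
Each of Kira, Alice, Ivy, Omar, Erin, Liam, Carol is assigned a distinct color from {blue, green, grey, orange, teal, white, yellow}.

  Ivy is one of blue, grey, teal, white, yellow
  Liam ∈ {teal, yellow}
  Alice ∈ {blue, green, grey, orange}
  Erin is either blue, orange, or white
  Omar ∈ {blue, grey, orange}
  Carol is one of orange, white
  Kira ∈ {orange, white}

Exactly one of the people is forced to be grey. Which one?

Among the 7 variables, green fits only Alice (and all 7 values in {blue, green, grey, orange, teal, white, yellow} must be used), so Alice = green.
The 2 variables Kira and Carol are confined to {orange, white}, which locks those values in; drop them from Ivy, Omar, Erin.
That leaves Erin = blue. So Ivy, Omar can't be blue.
So grey goes to Omar.

Omar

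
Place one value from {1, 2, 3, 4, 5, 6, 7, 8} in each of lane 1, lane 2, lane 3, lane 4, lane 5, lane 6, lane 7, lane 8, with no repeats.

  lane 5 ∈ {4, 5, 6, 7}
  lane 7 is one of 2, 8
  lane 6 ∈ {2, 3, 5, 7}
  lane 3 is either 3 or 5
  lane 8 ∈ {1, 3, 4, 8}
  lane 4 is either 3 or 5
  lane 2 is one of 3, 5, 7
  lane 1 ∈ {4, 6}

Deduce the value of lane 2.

7

Among the 8 variables, 1 fits only lane 8 (and all 8 values in {1, 2, 3, 4, 5, 6, 7, 8} must be used), so lane 8 = 1.
The 7 still-open variables together cover exactly {2, 3, 4, 5, 6, 7, 8} — 7 values for 7 variables — and 8 appears only in lane 7's list, so lane 7 = 8.
The 6 still-open variables draw from only 6 values {2, 3, 4, 5, 6, 7}, so each is used; only lane 6 can be 2, hence lane 6 = 2.
The 2 variables lane 3 and lane 4 are confined to {3, 5}, which locks those values in; drop them from lane 2, lane 5.
So lane 2 = 7.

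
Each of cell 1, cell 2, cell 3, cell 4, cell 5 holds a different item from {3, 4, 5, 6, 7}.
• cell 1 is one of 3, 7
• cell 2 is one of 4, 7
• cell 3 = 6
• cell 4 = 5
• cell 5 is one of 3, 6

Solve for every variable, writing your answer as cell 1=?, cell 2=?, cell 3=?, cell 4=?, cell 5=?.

cell 3 has just one choice, so cell 3 = 6. Remove 6 from cell 5.
cell 4's domain is down to {5}, so cell 4 = 5.
cell 5 has just one choice, so cell 5 = 3. So cell 1 can't be 3.
cell 1 must be 7 (only option left). Strike 7 from cell 2.
cell 2 has just one choice, so cell 2 = 4.

cell 1=7, cell 2=4, cell 3=6, cell 4=5, cell 5=3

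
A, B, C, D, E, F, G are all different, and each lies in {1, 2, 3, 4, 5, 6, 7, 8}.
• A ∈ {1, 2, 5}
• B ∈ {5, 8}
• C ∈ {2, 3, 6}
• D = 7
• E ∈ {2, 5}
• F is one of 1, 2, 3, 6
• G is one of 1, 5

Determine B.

8

D must be 7 (only option left).
The 6 still-open variables together cover exactly {1, 2, 3, 5, 6, 8} — 6 values for 6 variables — and 8 appears only in B's list, so B = 8.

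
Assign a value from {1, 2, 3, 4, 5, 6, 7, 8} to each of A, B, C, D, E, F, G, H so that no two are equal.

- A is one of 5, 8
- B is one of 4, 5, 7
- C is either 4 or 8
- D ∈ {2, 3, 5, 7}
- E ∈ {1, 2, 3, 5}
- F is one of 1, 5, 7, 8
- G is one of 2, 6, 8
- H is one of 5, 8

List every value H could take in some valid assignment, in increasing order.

5, 8

The 8 variables draw from only 8 values {1, 2, 3, 4, 5, 6, 7, 8}, so each is used; only G can be 6, hence G = 6.
The 2 variables A and H are confined to {5, 8}, which locks those values in; drop them from B, C, D, E, F.
C must be 4 (only option left). Remove 4 from B.
B must be 7 (only option left). Eliminate 7 elsewhere: D, F.
F has just one choice, so F = 1. Remove 1 from E.
No further eliminations apply; H can still be any of 5, 8.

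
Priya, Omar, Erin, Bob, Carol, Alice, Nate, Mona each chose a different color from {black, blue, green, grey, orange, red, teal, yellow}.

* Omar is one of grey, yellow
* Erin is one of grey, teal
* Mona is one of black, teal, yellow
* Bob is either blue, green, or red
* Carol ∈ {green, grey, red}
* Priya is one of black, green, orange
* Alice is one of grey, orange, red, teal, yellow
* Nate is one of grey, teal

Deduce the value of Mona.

The 8 variables together cover exactly {black, blue, green, grey, orange, red, teal, yellow} — 8 values for 8 variables — and blue appears only in Bob's list, so Bob = blue.
Erin and Nate between them cover only {grey, teal} — a naked pair. Remove those values from Omar, Carol, Alice, Mona.
Omar's domain is down to {yellow}, so Omar = yellow. Strike yellow from Alice, Mona.
So Mona = black.

black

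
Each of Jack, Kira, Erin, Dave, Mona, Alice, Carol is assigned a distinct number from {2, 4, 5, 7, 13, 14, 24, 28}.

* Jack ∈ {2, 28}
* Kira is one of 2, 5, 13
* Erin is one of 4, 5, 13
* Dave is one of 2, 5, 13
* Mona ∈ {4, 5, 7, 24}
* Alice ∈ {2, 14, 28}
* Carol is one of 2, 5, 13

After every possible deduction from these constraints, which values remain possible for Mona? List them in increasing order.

The 3 variables Kira, Dave, Carol are confined to {2, 5, 13}, which locks those values in; drop them from Jack, Erin, Mona, Alice.
Jack has just one choice, so Jack = 28. Remove 28 from Alice.
Erin's domain is down to {4}, so Erin = 4. Remove 4 from Mona.
That leaves Alice = 14.
No further eliminations apply; Mona can still be any of 7, 24.

7, 24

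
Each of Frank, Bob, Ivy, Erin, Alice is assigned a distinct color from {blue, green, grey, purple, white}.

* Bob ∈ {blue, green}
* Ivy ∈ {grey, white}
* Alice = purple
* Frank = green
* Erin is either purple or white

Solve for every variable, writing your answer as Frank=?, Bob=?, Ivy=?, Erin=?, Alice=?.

Frank's domain is down to {green}, so Frank = green. Strike green from Bob.
Bob must be blue (only option left).
That leaves Alice = purple. So Erin can't be purple.
Erin has just one choice, so Erin = white. So Ivy can't be white.
Ivy has just one choice, so Ivy = grey.

Frank=green, Bob=blue, Ivy=grey, Erin=white, Alice=purple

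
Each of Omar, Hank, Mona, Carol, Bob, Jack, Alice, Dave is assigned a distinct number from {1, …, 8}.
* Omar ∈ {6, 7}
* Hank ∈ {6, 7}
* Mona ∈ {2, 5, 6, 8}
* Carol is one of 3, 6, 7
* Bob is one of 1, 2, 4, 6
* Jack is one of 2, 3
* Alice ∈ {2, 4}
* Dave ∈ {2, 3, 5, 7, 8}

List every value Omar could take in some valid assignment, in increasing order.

The 8 variables draw from only 8 values {1, 2, 3, 4, 5, 6, 7, 8}, so each is used; only Bob can be 1, hence Bob = 1.
The 7 still-open variables draw from only 7 values {2, 3, 4, 5, 6, 7, 8}, so each is used; only Alice can be 4, hence Alice = 4.
Omar and Hank between them cover only {6, 7} — a naked pair. Remove those values from Mona, Carol, Dave.
That leaves Carol = 3. Remove 3 from Jack, Dave.
Jack has just one choice, so Jack = 2. So Mona, Dave can't be 2.
No further eliminations apply; Omar can still be any of 6, 7.

6, 7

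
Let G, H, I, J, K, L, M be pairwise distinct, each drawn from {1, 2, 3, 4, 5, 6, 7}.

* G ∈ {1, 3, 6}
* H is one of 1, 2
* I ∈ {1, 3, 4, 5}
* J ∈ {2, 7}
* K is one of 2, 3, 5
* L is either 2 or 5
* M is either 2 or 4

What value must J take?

Among the 7 variables, 6 fits only G (and all 7 values in {1, 2, 3, 4, 5, 6, 7} must be used), so G = 6.
The 6 still-open variables draw from only 6 values {1, 2, 3, 4, 5, 7}, so each is used; only J can be 7, hence J = 7.

7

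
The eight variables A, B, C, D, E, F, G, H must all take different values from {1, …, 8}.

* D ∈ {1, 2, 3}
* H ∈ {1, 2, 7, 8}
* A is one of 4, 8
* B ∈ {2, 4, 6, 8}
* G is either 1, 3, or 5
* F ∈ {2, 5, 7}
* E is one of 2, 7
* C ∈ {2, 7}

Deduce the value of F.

5

The 8 variables draw from only 8 values {1, 2, 3, 4, 5, 6, 7, 8}, so each is used; only B can be 6, hence B = 6.
The 7 still-open variables draw from only 7 values {1, 2, 3, 4, 5, 7, 8}, so each is used; only A can be 4, hence A = 4.
Among the 6 still-open variables, 8 fits only H (and all 6 values in {1, 2, 3, 5, 7, 8} must be used), so H = 8.
C and E share exactly the 2 values {2, 7}; by pigeonhole those values go to them, so strike 2, 7 from D, F.
So F = 5.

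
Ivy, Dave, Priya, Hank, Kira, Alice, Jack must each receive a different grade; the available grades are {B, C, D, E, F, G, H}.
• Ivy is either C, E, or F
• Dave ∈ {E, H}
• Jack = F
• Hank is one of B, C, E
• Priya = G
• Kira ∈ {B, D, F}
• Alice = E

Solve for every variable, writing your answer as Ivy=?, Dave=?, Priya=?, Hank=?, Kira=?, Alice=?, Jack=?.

Priya has just one choice, so Priya = G.
Alice must be E (only option left). So Ivy, Dave, Hank can't be E.
Jack's domain is down to {F}, so Jack = F. Eliminate F elsewhere: Ivy, Kira.
Ivy's domain is down to {C}, so Ivy = C. Strike C from Hank.
Dave must be H (only option left).
That leaves Hank = B. Eliminate B elsewhere: Kira.
Kira has just one choice, so Kira = D.

Ivy=C, Dave=H, Priya=G, Hank=B, Kira=D, Alice=E, Jack=F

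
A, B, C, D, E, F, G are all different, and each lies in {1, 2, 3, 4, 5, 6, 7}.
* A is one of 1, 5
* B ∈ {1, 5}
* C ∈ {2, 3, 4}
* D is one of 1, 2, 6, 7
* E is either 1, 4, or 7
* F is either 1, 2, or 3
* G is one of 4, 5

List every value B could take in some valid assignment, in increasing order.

The 7 variables together cover exactly {1, 2, 3, 4, 5, 6, 7} — 7 values for 7 variables — and 6 appears only in D's list, so D = 6.
Among the 6 still-open variables, 7 fits only E (and all 6 values in {1, 2, 3, 4, 5, 7} must be used), so E = 7.
The 2 variables A and B are confined to {1, 5}, which locks those values in; drop them from F, G.
G must be 4 (only option left). So C can't be 4.
No further eliminations apply; B can still be any of 1, 5.

1, 5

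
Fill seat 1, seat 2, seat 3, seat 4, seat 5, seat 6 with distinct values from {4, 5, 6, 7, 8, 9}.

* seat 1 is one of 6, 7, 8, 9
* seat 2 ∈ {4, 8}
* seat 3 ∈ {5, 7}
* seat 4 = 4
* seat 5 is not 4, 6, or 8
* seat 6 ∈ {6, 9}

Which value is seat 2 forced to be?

seat 4 has just one choice, so seat 4 = 4. Strike 4 from seat 2.
So seat 2 = 8.

8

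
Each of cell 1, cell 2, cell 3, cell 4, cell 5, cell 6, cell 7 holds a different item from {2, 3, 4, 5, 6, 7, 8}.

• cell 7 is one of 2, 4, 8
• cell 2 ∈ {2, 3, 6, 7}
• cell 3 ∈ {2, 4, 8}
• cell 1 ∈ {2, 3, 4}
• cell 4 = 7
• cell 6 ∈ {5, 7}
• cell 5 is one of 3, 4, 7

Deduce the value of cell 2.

cell 4's domain is down to {7}, so cell 4 = 7. Strike 7 from cell 2, cell 5, cell 6.
That leaves cell 6 = 5.
The 5 still-open variables together cover exactly {2, 3, 4, 6, 8} — 5 values for 5 variables — and 6 appears only in cell 2's list, so cell 2 = 6.

6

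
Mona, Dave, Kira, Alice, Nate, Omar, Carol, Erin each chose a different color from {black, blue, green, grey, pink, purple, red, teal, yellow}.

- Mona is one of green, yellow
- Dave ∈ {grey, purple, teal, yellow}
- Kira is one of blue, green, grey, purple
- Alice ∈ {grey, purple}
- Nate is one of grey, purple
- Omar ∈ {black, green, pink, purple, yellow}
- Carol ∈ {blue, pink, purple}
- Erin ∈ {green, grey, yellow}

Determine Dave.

Among the 8 variables, black fits only Omar (and all 8 values in {black, blue, green, grey, pink, purple, teal, yellow} must be used), so Omar = black.
The 7 still-open variables draw from only 7 values {blue, green, grey, pink, purple, teal, yellow}, so each is used; only Carol can be pink, hence Carol = pink.
The 6 still-open variables draw from only 6 values {blue, green, grey, purple, teal, yellow}, so each is used; only Kira can be blue, hence Kira = blue.
The 5 still-open variables draw from only 5 values {green, grey, purple, teal, yellow}, so each is used; only Dave can be teal, hence Dave = teal.

teal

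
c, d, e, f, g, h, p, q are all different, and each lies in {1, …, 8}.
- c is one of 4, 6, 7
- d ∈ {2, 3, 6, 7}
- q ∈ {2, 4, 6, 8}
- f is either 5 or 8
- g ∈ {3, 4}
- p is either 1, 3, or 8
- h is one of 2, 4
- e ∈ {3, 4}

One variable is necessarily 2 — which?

The 8 variables draw from only 8 values {1, 2, 3, 4, 5, 6, 7, 8}, so each is used; only p can be 1, hence p = 1.
Among the 7 still-open variables, 5 fits only f (and all 7 values in {2, 3, 4, 5, 6, 7, 8} must be used), so f = 5.
Among the 6 still-open variables, 8 fits only q (and all 6 values in {2, 3, 4, 6, 7, 8} must be used), so q = 8.
e and g share exactly the 2 values {3, 4}; by pigeonhole those values go to them, so strike 3, 4 from c, d, h.

h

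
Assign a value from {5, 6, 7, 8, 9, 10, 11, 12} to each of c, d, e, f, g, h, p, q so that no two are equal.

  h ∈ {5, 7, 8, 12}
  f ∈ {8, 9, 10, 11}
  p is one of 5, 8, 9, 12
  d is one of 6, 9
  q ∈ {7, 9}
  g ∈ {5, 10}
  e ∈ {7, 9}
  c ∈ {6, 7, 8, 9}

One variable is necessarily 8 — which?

The 8 variables together cover exactly {5, 6, 7, 8, 9, 10, 11, 12} — 8 values for 8 variables — and 11 appears only in f's list, so f = 11.
The 7 still-open variables together cover exactly {5, 6, 7, 8, 9, 10, 12} — 7 values for 7 variables — and 10 appears only in g's list, so g = 10.
e and q between them cover only {7, 9} — a naked pair. Remove those values from c, d, h, p.
d's domain is down to {6}, so d = 6. So c can't be 6.
So 8 goes to c.

c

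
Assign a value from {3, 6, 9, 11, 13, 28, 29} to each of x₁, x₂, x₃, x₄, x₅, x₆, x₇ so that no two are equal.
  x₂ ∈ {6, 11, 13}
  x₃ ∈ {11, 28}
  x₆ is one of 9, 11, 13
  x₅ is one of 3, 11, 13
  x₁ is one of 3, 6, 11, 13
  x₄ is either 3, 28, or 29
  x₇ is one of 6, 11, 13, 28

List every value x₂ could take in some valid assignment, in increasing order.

6, 11, 13

Among the 7 variables, 9 fits only x₆ (and all 7 values in {3, 6, 9, 11, 13, 28, 29} must be used), so x₆ = 9.
The 6 still-open variables draw from only 6 values {3, 6, 11, 13, 28, 29}, so each is used; only x₄ can be 29, hence x₄ = 29.
No further eliminations apply; x₂ can still be any of 6, 11, 13.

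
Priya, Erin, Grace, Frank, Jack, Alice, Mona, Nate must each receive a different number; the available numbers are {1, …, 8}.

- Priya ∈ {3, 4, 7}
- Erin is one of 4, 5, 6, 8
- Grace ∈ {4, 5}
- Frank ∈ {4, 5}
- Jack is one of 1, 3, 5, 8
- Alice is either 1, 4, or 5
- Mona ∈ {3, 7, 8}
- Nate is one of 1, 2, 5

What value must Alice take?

1

The 8 variables draw from only 8 values {1, 2, 3, 4, 5, 6, 7, 8}, so each is used; only Nate can be 2, hence Nate = 2.
Among the 7 still-open variables, 6 fits only Erin (and all 7 values in {1, 3, 4, 5, 6, 7, 8} must be used), so Erin = 6.
Grace and Frank between them cover only {4, 5} — a naked pair. Remove those values from Priya, Jack, Alice.
So Alice = 1.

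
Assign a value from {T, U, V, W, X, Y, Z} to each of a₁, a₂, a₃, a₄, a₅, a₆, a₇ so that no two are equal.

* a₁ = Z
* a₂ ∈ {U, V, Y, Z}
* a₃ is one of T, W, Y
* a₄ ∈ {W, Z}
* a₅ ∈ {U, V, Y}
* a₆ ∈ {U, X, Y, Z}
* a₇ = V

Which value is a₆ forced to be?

X

a₁ must be Z (only option left). Remove Z from a₂, a₄, a₆.
a₄ has just one choice, so a₄ = W. Eliminate W elsewhere: a₃.
a₇'s domain is down to {V}, so a₇ = V. Eliminate V elsewhere: a₂, a₅.
Among the 4 still-open variables, T fits only a₃ (and all 4 values in {T, U, X, Y} must be used), so a₃ = T.
The 3 still-open variables draw from only 3 values {U, X, Y}, so each is used; only a₆ can be X, hence a₆ = X.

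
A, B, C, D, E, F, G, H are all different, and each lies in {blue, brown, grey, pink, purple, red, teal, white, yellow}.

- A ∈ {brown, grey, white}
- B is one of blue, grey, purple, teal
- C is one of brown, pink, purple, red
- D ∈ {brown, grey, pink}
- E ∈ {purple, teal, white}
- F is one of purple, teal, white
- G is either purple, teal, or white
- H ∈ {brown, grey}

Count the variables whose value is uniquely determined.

The 8 variables together cover exactly {blue, brown, grey, pink, purple, red, teal, white} — 8 values for 8 variables — and blue appears only in B's list, so B = blue.
The 7 still-open variables together cover exactly {brown, grey, pink, purple, red, teal, white} — 7 values for 7 variables — and red appears only in C's list, so C = red.
Among the 6 still-open variables, pink fits only D (and all 6 values in {brown, grey, pink, purple, teal, white} must be used), so D = pink.
E, F, G between them cover only {purple, teal, white} — a naked triple. Remove those values from A.
Determined: B=blue, C=red, D=pink. The other variables each still have more than one consistent value. That makes 3.

3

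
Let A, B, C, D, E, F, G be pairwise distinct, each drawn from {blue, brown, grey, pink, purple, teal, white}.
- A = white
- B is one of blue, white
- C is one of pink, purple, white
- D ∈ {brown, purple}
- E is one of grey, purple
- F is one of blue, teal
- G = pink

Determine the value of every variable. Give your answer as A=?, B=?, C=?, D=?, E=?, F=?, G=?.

A has just one choice, so A = white. Remove white from B, C.
That leaves B = blue. So F can't be blue.
F's domain is down to {teal}, so F = teal.
G has just one choice, so G = pink. So C can't be pink.
C's domain is down to {purple}, so C = purple. Strike purple from D, E.
That leaves D = brown.
That leaves E = grey.

A=white, B=blue, C=purple, D=brown, E=grey, F=teal, G=pink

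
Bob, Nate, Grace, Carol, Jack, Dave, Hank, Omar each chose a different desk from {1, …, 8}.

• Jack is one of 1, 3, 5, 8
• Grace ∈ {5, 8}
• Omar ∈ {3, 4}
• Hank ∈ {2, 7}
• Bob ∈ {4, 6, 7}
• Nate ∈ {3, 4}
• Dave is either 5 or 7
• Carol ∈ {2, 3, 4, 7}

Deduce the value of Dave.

5

The 8 variables draw from only 8 values {1, 2, 3, 4, 5, 6, 7, 8}, so each is used; only Jack can be 1, hence Jack = 1.
The 7 still-open variables draw from only 7 values {2, 3, 4, 5, 6, 7, 8}, so each is used; only Bob can be 6, hence Bob = 6.
Among the 6 still-open variables, 8 fits only Grace (and all 6 values in {2, 3, 4, 5, 7, 8} must be used), so Grace = 8.
The 5 still-open variables together cover exactly {2, 3, 4, 5, 7} — 5 values for 5 variables — and 5 appears only in Dave's list, so Dave = 5.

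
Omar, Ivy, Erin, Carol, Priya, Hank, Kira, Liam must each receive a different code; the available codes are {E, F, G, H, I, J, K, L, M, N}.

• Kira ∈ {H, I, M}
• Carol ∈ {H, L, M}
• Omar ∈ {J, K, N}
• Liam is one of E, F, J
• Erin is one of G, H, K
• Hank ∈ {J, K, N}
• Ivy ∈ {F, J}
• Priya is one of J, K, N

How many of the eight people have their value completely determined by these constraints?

2

Omar, Priya, Hank share exactly the 3 values {J, K, N}; by pigeonhole those values go to them, so strike J, K, N from Ivy, Erin, Liam.
Ivy has just one choice, so Ivy = F. Eliminate F elsewhere: Liam.
Liam's domain is down to {E}, so Liam = E.
Determined: Ivy=F, Liam=E. The other people each still have more than one consistent value. That makes 2.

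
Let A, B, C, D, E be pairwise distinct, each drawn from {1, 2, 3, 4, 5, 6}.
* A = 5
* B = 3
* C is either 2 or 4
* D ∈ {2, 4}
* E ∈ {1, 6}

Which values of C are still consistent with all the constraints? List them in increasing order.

A has just one choice, so A = 5.
That leaves B = 3.
No further eliminations apply; C can still be any of 2, 4.

2, 4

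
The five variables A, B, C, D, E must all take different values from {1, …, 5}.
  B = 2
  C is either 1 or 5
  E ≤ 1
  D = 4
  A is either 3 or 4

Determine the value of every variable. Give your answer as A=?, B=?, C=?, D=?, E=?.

B's domain is down to {2}, so B = 2.
D's domain is down to {4}, so D = 4. Strike 4 from A.
E must be 1 (only option left). Remove 1 from C.
A's domain is down to {3}, so A = 3.
C's domain is down to {5}, so C = 5.

A=3, B=2, C=5, D=4, E=1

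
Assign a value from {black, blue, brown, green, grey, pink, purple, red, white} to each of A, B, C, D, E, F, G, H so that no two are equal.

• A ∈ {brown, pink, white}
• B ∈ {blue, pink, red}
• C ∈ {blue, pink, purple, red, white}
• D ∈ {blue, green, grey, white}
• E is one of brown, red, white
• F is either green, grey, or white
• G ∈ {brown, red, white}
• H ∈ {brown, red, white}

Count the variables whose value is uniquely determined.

3

The 8 variables together cover exactly {blue, brown, green, grey, pink, purple, red, white} — 8 values for 8 variables — and purple appears only in C's list, so C = purple.
E, G, H share exactly the 3 values {brown, red, white}; by pigeonhole those values go to them, so strike brown, red, white from A, B, D, F.
That leaves A = pink. Remove pink from B.
B's domain is down to {blue}, so B = blue. Remove blue from D.
Determined: A=pink, B=blue, C=purple. The other variables each still have more than one consistent value. That makes 3.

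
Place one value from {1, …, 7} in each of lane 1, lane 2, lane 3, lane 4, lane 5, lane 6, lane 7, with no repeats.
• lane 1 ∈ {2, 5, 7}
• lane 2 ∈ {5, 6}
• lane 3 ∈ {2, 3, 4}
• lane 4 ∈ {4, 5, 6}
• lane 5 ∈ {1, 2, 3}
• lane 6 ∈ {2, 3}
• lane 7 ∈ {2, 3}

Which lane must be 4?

lane 3

Among the 7 variables, 1 fits only lane 5 (and all 7 values in {1, 2, 3, 4, 5, 6, 7} must be used), so lane 5 = 1.
The 6 still-open variables draw from only 6 values {2, 3, 4, 5, 6, 7}, so each is used; only lane 1 can be 7, hence lane 1 = 7.
The 2 variables lane 6 and lane 7 are confined to {2, 3}, which locks those values in; drop them from lane 3.
So 4 goes to lane 3.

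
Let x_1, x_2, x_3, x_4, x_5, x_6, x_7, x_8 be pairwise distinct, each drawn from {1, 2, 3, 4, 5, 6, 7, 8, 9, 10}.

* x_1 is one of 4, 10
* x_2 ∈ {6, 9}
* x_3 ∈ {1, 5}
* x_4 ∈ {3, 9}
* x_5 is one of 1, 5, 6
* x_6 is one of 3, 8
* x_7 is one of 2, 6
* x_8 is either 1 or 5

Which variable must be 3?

x_4

x_3 and x_8 share exactly the 2 values {1, 5}; by pigeonhole those values go to them, so strike 1, 5 from x_5.
That leaves x_5 = 6. Remove 6 from x_2, x_7.
x_7's domain is down to {2}, so x_7 = 2.
x_2's domain is down to {9}, so x_2 = 9. Eliminate 9 elsewhere: x_4.
So 3 goes to x_4.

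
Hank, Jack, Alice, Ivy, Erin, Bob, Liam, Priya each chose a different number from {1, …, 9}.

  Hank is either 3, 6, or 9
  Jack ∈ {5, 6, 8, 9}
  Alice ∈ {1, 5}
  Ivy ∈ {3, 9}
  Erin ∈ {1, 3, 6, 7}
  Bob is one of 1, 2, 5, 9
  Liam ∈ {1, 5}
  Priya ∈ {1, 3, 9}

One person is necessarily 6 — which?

Hank

The 8 variables draw from only 8 values {1, 2, 3, 5, 6, 7, 8, 9}, so each is used; only Bob can be 2, hence Bob = 2.
The 7 still-open variables draw from only 7 values {1, 3, 5, 6, 7, 8, 9}, so each is used; only Erin can be 7, hence Erin = 7.
The 6 still-open variables draw from only 6 values {1, 3, 5, 6, 8, 9}, so each is used; only Jack can be 8, hence Jack = 8.
The 5 still-open variables draw from only 5 values {1, 3, 5, 6, 9}, so each is used; only Hank can be 6, hence Hank = 6.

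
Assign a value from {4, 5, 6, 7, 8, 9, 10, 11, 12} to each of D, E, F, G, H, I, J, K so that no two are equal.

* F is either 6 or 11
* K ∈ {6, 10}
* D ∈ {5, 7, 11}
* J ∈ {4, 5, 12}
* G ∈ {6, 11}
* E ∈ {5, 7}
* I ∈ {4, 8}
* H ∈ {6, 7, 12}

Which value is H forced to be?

The 8 variables draw from only 8 values {4, 5, 6, 7, 8, 10, 11, 12}, so each is used; only I can be 8, hence I = 8.
Among the 7 still-open variables, 4 fits only J (and all 7 values in {4, 5, 6, 7, 10, 11, 12} must be used), so J = 4.
The 6 still-open variables draw from only 6 values {5, 6, 7, 10, 11, 12}, so each is used; only K can be 10, hence K = 10.
The 5 still-open variables draw from only 5 values {5, 6, 7, 11, 12}, so each is used; only H can be 12, hence H = 12.

12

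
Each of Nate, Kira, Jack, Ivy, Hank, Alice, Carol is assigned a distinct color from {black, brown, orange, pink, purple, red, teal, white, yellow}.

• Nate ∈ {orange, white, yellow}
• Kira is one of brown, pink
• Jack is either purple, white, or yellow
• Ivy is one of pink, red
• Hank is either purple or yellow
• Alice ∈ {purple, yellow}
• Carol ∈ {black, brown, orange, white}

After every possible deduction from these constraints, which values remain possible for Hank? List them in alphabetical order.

purple, yellow

Hank and Alice between them cover only {purple, yellow} — a naked pair. Remove those values from Nate, Jack.
Jack must be white (only option left). Strike white from Nate, Carol.
That leaves Nate = orange. Strike orange from Carol.
No further eliminations apply; Hank can still be any of purple, yellow.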